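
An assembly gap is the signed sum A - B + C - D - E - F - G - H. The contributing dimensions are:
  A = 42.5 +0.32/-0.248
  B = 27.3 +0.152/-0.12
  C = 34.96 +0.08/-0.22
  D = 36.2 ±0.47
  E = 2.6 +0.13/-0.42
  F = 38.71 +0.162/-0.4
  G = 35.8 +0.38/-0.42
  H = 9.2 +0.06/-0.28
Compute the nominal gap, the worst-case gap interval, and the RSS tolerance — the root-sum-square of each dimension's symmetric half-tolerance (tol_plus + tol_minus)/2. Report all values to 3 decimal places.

nominal=-72.350 wc=[-74.172,-69.840] rss=0.828

Stack each dimension's contribution:
  +A: nom +42.500 → Σnom=42.500; wc +0.320/-0.248 → slack +0.320/-0.248; half-tol=0.284, Σhalf²=0.080656
  -B: nom -27.300 → Σnom=15.200; wc +0.120/-0.152 → slack +0.440/-0.400; half-tol=0.136, Σhalf²=0.099152
  +C: nom +34.960 → Σnom=50.160; wc +0.080/-0.220 → slack +0.520/-0.620; half-tol=0.150, Σhalf²=0.121652
  -D: nom -36.200 → Σnom=13.960; wc +0.470/-0.470 → slack +0.990/-1.090; half-tol=0.470, Σhalf²=0.342552
  -E: nom -2.600 → Σnom=11.360; wc +0.420/-0.130 → slack +1.410/-1.220; half-tol=0.275, Σhalf²=0.418177
  -F: nom -38.710 → Σnom=-27.350; wc +0.400/-0.162 → slack +1.810/-1.382; half-tol=0.281, Σhalf²=0.497138
  -G: nom -35.800 → Σnom=-63.150; wc +0.420/-0.380 → slack +2.230/-1.762; half-tol=0.400, Σhalf²=0.657138
  -H: nom -9.200 → Σnom=-72.350; wc +0.280/-0.060 → slack +2.510/-1.822; half-tol=0.170, Σhalf²=0.686038
Nominal = -72.350. Worst-case = [-72.350 - 1.822, -72.350 + 2.510] = [-74.172, -69.840]. RSS = √0.686038 = 0.828.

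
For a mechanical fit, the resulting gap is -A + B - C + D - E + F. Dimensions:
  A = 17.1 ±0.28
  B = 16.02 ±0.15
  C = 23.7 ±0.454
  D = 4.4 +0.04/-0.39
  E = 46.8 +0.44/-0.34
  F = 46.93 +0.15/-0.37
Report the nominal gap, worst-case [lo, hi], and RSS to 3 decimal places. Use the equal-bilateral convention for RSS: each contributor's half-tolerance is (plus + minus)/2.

nominal=-20.250 wc=[-22.334,-18.836] rss=0.757

Stack each dimension's contribution:
  -A: nom -17.100 → Σnom=-17.100; wc +0.280/-0.280 → slack +0.280/-0.280; half-tol=0.280, Σhalf²=0.078400
  +B: nom +16.020 → Σnom=-1.080; wc +0.150/-0.150 → slack +0.430/-0.430; half-tol=0.150, Σhalf²=0.100900
  -C: nom -23.700 → Σnom=-24.780; wc +0.454/-0.454 → slack +0.884/-0.884; half-tol=0.454, Σhalf²=0.307016
  +D: nom +4.400 → Σnom=-20.380; wc +0.040/-0.390 → slack +0.924/-1.274; half-tol=0.215, Σhalf²=0.353241
  -E: nom -46.800 → Σnom=-67.180; wc +0.340/-0.440 → slack +1.264/-1.714; half-tol=0.390, Σhalf²=0.505341
  +F: nom +46.930 → Σnom=-20.250; wc +0.150/-0.370 → slack +1.414/-2.084; half-tol=0.260, Σhalf²=0.572941
Nominal = -20.250. Worst-case = [-20.250 - 2.084, -20.250 + 1.414] = [-22.334, -18.836]. RSS = √0.572941 = 0.757.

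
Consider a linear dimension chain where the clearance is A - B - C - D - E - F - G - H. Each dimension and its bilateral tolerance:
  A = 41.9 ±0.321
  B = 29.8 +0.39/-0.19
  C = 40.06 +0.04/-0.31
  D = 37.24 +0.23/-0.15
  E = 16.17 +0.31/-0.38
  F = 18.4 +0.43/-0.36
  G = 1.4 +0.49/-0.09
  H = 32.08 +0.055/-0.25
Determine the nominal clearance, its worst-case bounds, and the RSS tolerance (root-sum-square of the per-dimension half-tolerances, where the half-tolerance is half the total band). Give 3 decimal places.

nominal=-133.250 wc=[-135.516,-131.199] rss=0.798

Stack each dimension's contribution:
  +A: nom +41.900 → Σnom=41.900; wc +0.321/-0.321 → slack +0.321/-0.321; half-tol=0.321, Σhalf²=0.103041
  -B: nom -29.800 → Σnom=12.100; wc +0.190/-0.390 → slack +0.511/-0.711; half-tol=0.290, Σhalf²=0.187141
  -C: nom -40.060 → Σnom=-27.960; wc +0.310/-0.040 → slack +0.821/-0.751; half-tol=0.175, Σhalf²=0.217766
  -D: nom -37.240 → Σnom=-65.200; wc +0.150/-0.230 → slack +0.971/-0.981; half-tol=0.190, Σhalf²=0.253866
  -E: nom -16.170 → Σnom=-81.370; wc +0.380/-0.310 → slack +1.351/-1.291; half-tol=0.345, Σhalf²=0.372891
  -F: nom -18.400 → Σnom=-99.770; wc +0.360/-0.430 → slack +1.711/-1.721; half-tol=0.395, Σhalf²=0.528916
  -G: nom -1.400 → Σnom=-101.170; wc +0.090/-0.490 → slack +1.801/-2.211; half-tol=0.290, Σhalf²=0.613016
  -H: nom -32.080 → Σnom=-133.250; wc +0.250/-0.055 → slack +2.051/-2.266; half-tol=0.152, Σhalf²=0.636272
Nominal = -133.250. Worst-case = [-133.250 - 2.266, -133.250 + 2.051] = [-135.516, -131.199]. RSS = √0.636272 = 0.798.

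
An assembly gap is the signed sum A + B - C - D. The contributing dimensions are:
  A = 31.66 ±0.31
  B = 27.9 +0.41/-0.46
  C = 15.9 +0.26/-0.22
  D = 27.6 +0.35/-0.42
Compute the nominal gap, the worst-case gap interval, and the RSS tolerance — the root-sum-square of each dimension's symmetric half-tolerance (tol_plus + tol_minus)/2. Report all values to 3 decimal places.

Stack each dimension's contribution:
  +A: nom +31.660 → Σnom=31.660; wc +0.310/-0.310 → slack +0.310/-0.310; half-tol=0.310, Σhalf²=0.096100
  +B: nom +27.900 → Σnom=59.560; wc +0.410/-0.460 → slack +0.720/-0.770; half-tol=0.435, Σhalf²=0.285325
  -C: nom -15.900 → Σnom=43.660; wc +0.220/-0.260 → slack +0.940/-1.030; half-tol=0.240, Σhalf²=0.342925
  -D: nom -27.600 → Σnom=16.060; wc +0.420/-0.350 → slack +1.360/-1.380; half-tol=0.385, Σhalf²=0.491150
Nominal = 16.060. Worst-case = [16.060 - 1.380, 16.060 + 1.360] = [14.680, 17.420]. RSS = √0.491150 = 0.701.

nominal=16.060 wc=[14.680,17.420] rss=0.701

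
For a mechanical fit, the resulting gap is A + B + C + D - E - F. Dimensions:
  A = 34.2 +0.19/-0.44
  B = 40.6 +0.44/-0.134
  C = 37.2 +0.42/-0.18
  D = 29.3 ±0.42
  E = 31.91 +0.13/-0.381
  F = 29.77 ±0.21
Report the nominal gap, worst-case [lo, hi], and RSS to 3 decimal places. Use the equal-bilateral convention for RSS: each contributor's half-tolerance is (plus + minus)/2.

nominal=79.620 wc=[78.106,81.681] rss=0.747

Stack each dimension's contribution:
  +A: nom +34.200 → Σnom=34.200; wc +0.190/-0.440 → slack +0.190/-0.440; half-tol=0.315, Σhalf²=0.099225
  +B: nom +40.600 → Σnom=74.800; wc +0.440/-0.134 → slack +0.630/-0.574; half-tol=0.287, Σhalf²=0.181594
  +C: nom +37.200 → Σnom=112.000; wc +0.420/-0.180 → slack +1.050/-0.754; half-tol=0.300, Σhalf²=0.271594
  +D: nom +29.300 → Σnom=141.300; wc +0.420/-0.420 → slack +1.470/-1.174; half-tol=0.420, Σhalf²=0.447994
  -E: nom -31.910 → Σnom=109.390; wc +0.381/-0.130 → slack +1.851/-1.304; half-tol=0.256, Σhalf²=0.513274
  -F: nom -29.770 → Σnom=79.620; wc +0.210/-0.210 → slack +2.061/-1.514; half-tol=0.210, Σhalf²=0.557374
Nominal = 79.620. Worst-case = [79.620 - 1.514, 79.620 + 2.061] = [78.106, 81.681]. RSS = √0.557374 = 0.747.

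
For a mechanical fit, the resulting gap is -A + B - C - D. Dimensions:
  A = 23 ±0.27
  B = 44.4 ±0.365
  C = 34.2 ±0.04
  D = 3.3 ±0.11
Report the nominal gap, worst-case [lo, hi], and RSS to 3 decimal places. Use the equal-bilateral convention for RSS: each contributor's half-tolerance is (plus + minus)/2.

Stack each dimension's contribution:
  -A: nom -23.000 → Σnom=-23.000; wc +0.270/-0.270 → slack +0.270/-0.270; half-tol=0.270, Σhalf²=0.072900
  +B: nom +44.400 → Σnom=21.400; wc +0.365/-0.365 → slack +0.635/-0.635; half-tol=0.365, Σhalf²=0.206125
  -C: nom -34.200 → Σnom=-12.800; wc +0.040/-0.040 → slack +0.675/-0.675; half-tol=0.040, Σhalf²=0.207725
  -D: nom -3.300 → Σnom=-16.100; wc +0.110/-0.110 → slack +0.785/-0.785; half-tol=0.110, Σhalf²=0.219825
Nominal = -16.100. Worst-case = [-16.100 - 0.785, -16.100 + 0.785] = [-16.885, -15.315]. RSS = √0.219825 = 0.469.

nominal=-16.100 wc=[-16.885,-15.315] rss=0.469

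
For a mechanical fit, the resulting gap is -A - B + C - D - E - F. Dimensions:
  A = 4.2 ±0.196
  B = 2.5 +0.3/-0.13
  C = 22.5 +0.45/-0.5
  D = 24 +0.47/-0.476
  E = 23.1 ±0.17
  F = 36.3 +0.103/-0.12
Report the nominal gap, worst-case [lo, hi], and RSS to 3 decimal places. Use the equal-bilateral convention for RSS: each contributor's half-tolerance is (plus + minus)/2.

nominal=-67.600 wc=[-69.339,-66.058] rss=0.759

Stack each dimension's contribution:
  -A: nom -4.200 → Σnom=-4.200; wc +0.196/-0.196 → slack +0.196/-0.196; half-tol=0.196, Σhalf²=0.038416
  -B: nom -2.500 → Σnom=-6.700; wc +0.130/-0.300 → slack +0.326/-0.496; half-tol=0.215, Σhalf²=0.084641
  +C: nom +22.500 → Σnom=15.800; wc +0.450/-0.500 → slack +0.776/-0.996; half-tol=0.475, Σhalf²=0.310266
  -D: nom -24.000 → Σnom=-8.200; wc +0.476/-0.470 → slack +1.252/-1.466; half-tol=0.473, Σhalf²=0.533995
  -E: nom -23.100 → Σnom=-31.300; wc +0.170/-0.170 → slack +1.422/-1.636; half-tol=0.170, Σhalf²=0.562895
  -F: nom -36.300 → Σnom=-67.600; wc +0.120/-0.103 → slack +1.542/-1.739; half-tol=0.111, Σhalf²=0.575327
Nominal = -67.600. Worst-case = [-67.600 - 1.739, -67.600 + 1.542] = [-69.339, -66.058]. RSS = √0.575327 = 0.759.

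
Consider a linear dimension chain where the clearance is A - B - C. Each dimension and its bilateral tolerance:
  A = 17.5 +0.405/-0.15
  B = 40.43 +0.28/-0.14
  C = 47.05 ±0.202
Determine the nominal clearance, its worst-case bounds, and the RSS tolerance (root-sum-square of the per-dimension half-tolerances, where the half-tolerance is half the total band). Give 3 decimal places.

nominal=-69.980 wc=[-70.612,-69.233] rss=0.402

Stack each dimension's contribution:
  +A: nom +17.500 → Σnom=17.500; wc +0.405/-0.150 → slack +0.405/-0.150; half-tol=0.278, Σhalf²=0.077006
  -B: nom -40.430 → Σnom=-22.930; wc +0.140/-0.280 → slack +0.545/-0.430; half-tol=0.210, Σhalf²=0.121106
  -C: nom -47.050 → Σnom=-69.980; wc +0.202/-0.202 → slack +0.747/-0.632; half-tol=0.202, Σhalf²=0.161910
Nominal = -69.980. Worst-case = [-69.980 - 0.632, -69.980 + 0.747] = [-70.612, -69.233]. RSS = √0.161910 = 0.402.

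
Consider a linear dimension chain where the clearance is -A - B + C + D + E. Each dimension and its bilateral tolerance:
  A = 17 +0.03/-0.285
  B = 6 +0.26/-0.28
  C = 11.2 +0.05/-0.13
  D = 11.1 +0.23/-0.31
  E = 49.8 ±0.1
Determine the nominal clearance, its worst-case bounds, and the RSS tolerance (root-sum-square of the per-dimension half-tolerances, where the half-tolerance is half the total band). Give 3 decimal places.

nominal=49.100 wc=[48.270,50.045] rss=0.434

Stack each dimension's contribution:
  -A: nom -17.000 → Σnom=-17.000; wc +0.285/-0.030 → slack +0.285/-0.030; half-tol=0.157, Σhalf²=0.024806
  -B: nom -6.000 → Σnom=-23.000; wc +0.280/-0.260 → slack +0.565/-0.290; half-tol=0.270, Σhalf²=0.097706
  +C: nom +11.200 → Σnom=-11.800; wc +0.050/-0.130 → slack +0.615/-0.420; half-tol=0.090, Σhalf²=0.105806
  +D: nom +11.100 → Σnom=-0.700; wc +0.230/-0.310 → slack +0.845/-0.730; half-tol=0.270, Σhalf²=0.178706
  +E: nom +49.800 → Σnom=49.100; wc +0.100/-0.100 → slack +0.945/-0.830; half-tol=0.100, Σhalf²=0.188706
Nominal = 49.100. Worst-case = [49.100 - 0.830, 49.100 + 0.945] = [48.270, 50.045]. RSS = √0.188706 = 0.434.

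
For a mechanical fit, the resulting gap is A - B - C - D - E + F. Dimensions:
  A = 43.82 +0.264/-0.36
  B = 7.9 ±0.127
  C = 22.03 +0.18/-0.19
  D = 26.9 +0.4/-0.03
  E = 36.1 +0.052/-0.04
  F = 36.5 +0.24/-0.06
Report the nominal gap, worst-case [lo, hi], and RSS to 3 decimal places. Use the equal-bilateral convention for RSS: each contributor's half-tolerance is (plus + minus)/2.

Stack each dimension's contribution:
  +A: nom +43.820 → Σnom=43.820; wc +0.264/-0.360 → slack +0.264/-0.360; half-tol=0.312, Σhalf²=0.097344
  -B: nom -7.900 → Σnom=35.920; wc +0.127/-0.127 → slack +0.391/-0.487; half-tol=0.127, Σhalf²=0.113473
  -C: nom -22.030 → Σnom=13.890; wc +0.190/-0.180 → slack +0.581/-0.667; half-tol=0.185, Σhalf²=0.147698
  -D: nom -26.900 → Σnom=-13.010; wc +0.030/-0.400 → slack +0.611/-1.067; half-tol=0.215, Σhalf²=0.193923
  -E: nom -36.100 → Σnom=-49.110; wc +0.040/-0.052 → slack +0.651/-1.119; half-tol=0.046, Σhalf²=0.196039
  +F: nom +36.500 → Σnom=-12.610; wc +0.240/-0.060 → slack +0.891/-1.179; half-tol=0.150, Σhalf²=0.218539
Nominal = -12.610. Worst-case = [-12.610 - 1.179, -12.610 + 0.891] = [-13.789, -11.719]. RSS = √0.218539 = 0.467.

nominal=-12.610 wc=[-13.789,-11.719] rss=0.467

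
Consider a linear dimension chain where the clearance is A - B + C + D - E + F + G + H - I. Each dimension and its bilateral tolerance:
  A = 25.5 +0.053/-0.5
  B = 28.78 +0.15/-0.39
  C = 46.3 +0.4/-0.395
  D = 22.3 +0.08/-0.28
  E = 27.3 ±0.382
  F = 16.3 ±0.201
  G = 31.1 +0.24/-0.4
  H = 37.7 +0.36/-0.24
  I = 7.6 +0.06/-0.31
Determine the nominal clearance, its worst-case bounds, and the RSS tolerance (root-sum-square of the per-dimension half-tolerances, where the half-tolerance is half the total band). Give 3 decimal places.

Stack each dimension's contribution:
  +A: nom +25.500 → Σnom=25.500; wc +0.053/-0.500 → slack +0.053/-0.500; half-tol=0.277, Σhalf²=0.076452
  -B: nom -28.780 → Σnom=-3.280; wc +0.390/-0.150 → slack +0.443/-0.650; half-tol=0.270, Σhalf²=0.149352
  +C: nom +46.300 → Σnom=43.020; wc +0.400/-0.395 → slack +0.843/-1.045; half-tol=0.398, Σhalf²=0.307359
  +D: nom +22.300 → Σnom=65.320; wc +0.080/-0.280 → slack +0.923/-1.325; half-tol=0.180, Σhalf²=0.339759
  -E: nom -27.300 → Σnom=38.020; wc +0.382/-0.382 → slack +1.305/-1.707; half-tol=0.382, Σhalf²=0.485683
  +F: nom +16.300 → Σnom=54.320; wc +0.201/-0.201 → slack +1.506/-1.908; half-tol=0.201, Σhalf²=0.526084
  +G: nom +31.100 → Σnom=85.420; wc +0.240/-0.400 → slack +1.746/-2.308; half-tol=0.320, Σhalf²=0.628484
  +H: nom +37.700 → Σnom=123.120; wc +0.360/-0.240 → slack +2.106/-2.548; half-tol=0.300, Σhalf²=0.718484
  -I: nom -7.600 → Σnom=115.520; wc +0.310/-0.060 → slack +2.416/-2.608; half-tol=0.185, Σhalf²=0.752709
Nominal = 115.520. Worst-case = [115.520 - 2.608, 115.520 + 2.416] = [112.912, 117.936]. RSS = √0.752709 = 0.868.

nominal=115.520 wc=[112.912,117.936] rss=0.868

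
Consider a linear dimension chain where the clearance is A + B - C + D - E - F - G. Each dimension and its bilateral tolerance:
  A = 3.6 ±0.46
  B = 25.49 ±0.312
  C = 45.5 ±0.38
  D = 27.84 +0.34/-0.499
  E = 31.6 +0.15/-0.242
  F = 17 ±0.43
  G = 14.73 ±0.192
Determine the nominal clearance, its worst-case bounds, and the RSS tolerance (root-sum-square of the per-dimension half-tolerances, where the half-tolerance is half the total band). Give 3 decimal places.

nominal=-51.900 wc=[-54.323,-49.544] rss=0.943

Stack each dimension's contribution:
  +A: nom +3.600 → Σnom=3.600; wc +0.460/-0.460 → slack +0.460/-0.460; half-tol=0.460, Σhalf²=0.211600
  +B: nom +25.490 → Σnom=29.090; wc +0.312/-0.312 → slack +0.772/-0.772; half-tol=0.312, Σhalf²=0.308944
  -C: nom -45.500 → Σnom=-16.410; wc +0.380/-0.380 → slack +1.152/-1.152; half-tol=0.380, Σhalf²=0.453344
  +D: nom +27.840 → Σnom=11.430; wc +0.340/-0.499 → slack +1.492/-1.651; half-tol=0.419, Σhalf²=0.629324
  -E: nom -31.600 → Σnom=-20.170; wc +0.242/-0.150 → slack +1.734/-1.801; half-tol=0.196, Σhalf²=0.667740
  -F: nom -17.000 → Σnom=-37.170; wc +0.430/-0.430 → slack +2.164/-2.231; half-tol=0.430, Σhalf²=0.852640
  -G: nom -14.730 → Σnom=-51.900; wc +0.192/-0.192 → slack +2.356/-2.423; half-tol=0.192, Σhalf²=0.889504
Nominal = -51.900. Worst-case = [-51.900 - 2.423, -51.900 + 2.356] = [-54.323, -49.544]. RSS = √0.889504 = 0.943.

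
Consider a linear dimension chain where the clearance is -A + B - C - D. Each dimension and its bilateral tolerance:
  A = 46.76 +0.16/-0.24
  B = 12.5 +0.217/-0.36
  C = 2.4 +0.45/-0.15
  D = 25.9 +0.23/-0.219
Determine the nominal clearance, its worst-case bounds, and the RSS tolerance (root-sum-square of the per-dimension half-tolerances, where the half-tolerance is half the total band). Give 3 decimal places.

Stack each dimension's contribution:
  -A: nom -46.760 → Σnom=-46.760; wc +0.240/-0.160 → slack +0.240/-0.160; half-tol=0.200, Σhalf²=0.040000
  +B: nom +12.500 → Σnom=-34.260; wc +0.217/-0.360 → slack +0.457/-0.520; half-tol=0.288, Σhalf²=0.123232
  -C: nom -2.400 → Σnom=-36.660; wc +0.150/-0.450 → slack +0.607/-0.970; half-tol=0.300, Σhalf²=0.213232
  -D: nom -25.900 → Σnom=-62.560; wc +0.219/-0.230 → slack +0.826/-1.200; half-tol=0.225, Σhalf²=0.263632
Nominal = -62.560. Worst-case = [-62.560 - 1.200, -62.560 + 0.826] = [-63.760, -61.734]. RSS = √0.263632 = 0.513.

nominal=-62.560 wc=[-63.760,-61.734] rss=0.513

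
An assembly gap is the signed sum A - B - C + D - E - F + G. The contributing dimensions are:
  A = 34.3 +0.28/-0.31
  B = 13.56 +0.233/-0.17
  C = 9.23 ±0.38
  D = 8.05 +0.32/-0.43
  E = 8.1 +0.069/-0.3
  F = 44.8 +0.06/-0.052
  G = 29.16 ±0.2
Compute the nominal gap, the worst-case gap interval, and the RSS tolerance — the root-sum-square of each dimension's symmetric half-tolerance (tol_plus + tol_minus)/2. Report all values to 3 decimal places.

nominal=-4.180 wc=[-5.862,-2.478] rss=0.700

Stack each dimension's contribution:
  +A: nom +34.300 → Σnom=34.300; wc +0.280/-0.310 → slack +0.280/-0.310; half-tol=0.295, Σhalf²=0.087025
  -B: nom -13.560 → Σnom=20.740; wc +0.170/-0.233 → slack +0.450/-0.543; half-tol=0.202, Σhalf²=0.127627
  -C: nom -9.230 → Σnom=11.510; wc +0.380/-0.380 → slack +0.830/-0.923; half-tol=0.380, Σhalf²=0.272027
  +D: nom +8.050 → Σnom=19.560; wc +0.320/-0.430 → slack +1.150/-1.353; half-tol=0.375, Σhalf²=0.412652
  -E: nom -8.100 → Σnom=11.460; wc +0.300/-0.069 → slack +1.450/-1.422; half-tol=0.184, Σhalf²=0.446693
  -F: nom -44.800 → Σnom=-33.340; wc +0.052/-0.060 → slack +1.502/-1.482; half-tol=0.056, Σhalf²=0.449829
  +G: nom +29.160 → Σnom=-4.180; wc +0.200/-0.200 → slack +1.702/-1.682; half-tol=0.200, Σhalf²=0.489829
Nominal = -4.180. Worst-case = [-4.180 - 1.682, -4.180 + 1.702] = [-5.862, -2.478]. RSS = √0.489829 = 0.700.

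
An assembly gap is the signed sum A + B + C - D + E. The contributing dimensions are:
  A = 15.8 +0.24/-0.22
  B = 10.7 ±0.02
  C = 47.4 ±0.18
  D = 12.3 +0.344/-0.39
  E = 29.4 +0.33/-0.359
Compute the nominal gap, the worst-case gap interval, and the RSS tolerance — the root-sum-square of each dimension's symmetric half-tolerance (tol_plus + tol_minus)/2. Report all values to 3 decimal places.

nominal=91.000 wc=[89.877,92.160] rss=0.582

Stack each dimension's contribution:
  +A: nom +15.800 → Σnom=15.800; wc +0.240/-0.220 → slack +0.240/-0.220; half-tol=0.230, Σhalf²=0.052900
  +B: nom +10.700 → Σnom=26.500; wc +0.020/-0.020 → slack +0.260/-0.240; half-tol=0.020, Σhalf²=0.053300
  +C: nom +47.400 → Σnom=73.900; wc +0.180/-0.180 → slack +0.440/-0.420; half-tol=0.180, Σhalf²=0.085700
  -D: nom -12.300 → Σnom=61.600; wc +0.390/-0.344 → slack +0.830/-0.764; half-tol=0.367, Σhalf²=0.220389
  +E: nom +29.400 → Σnom=91.000; wc +0.330/-0.359 → slack +1.160/-1.123; half-tol=0.345, Σhalf²=0.339069
Nominal = 91.000. Worst-case = [91.000 - 1.123, 91.000 + 1.160] = [89.877, 92.160]. RSS = √0.339069 = 0.582.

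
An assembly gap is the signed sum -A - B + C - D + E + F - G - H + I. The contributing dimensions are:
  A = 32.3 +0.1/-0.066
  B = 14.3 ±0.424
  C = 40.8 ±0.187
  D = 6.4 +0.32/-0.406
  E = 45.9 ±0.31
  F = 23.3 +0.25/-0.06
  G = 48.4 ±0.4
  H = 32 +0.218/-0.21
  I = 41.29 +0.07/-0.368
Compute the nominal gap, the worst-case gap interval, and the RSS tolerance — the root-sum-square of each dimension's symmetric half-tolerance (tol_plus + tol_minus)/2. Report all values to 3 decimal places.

nominal=17.890 wc=[15.503,20.213] rss=0.853

Stack each dimension's contribution:
  -A: nom -32.300 → Σnom=-32.300; wc +0.066/-0.100 → slack +0.066/-0.100; half-tol=0.083, Σhalf²=0.006889
  -B: nom -14.300 → Σnom=-46.600; wc +0.424/-0.424 → slack +0.490/-0.524; half-tol=0.424, Σhalf²=0.186665
  +C: nom +40.800 → Σnom=-5.800; wc +0.187/-0.187 → slack +0.677/-0.711; half-tol=0.187, Σhalf²=0.221634
  -D: nom -6.400 → Σnom=-12.200; wc +0.406/-0.320 → slack +1.083/-1.031; half-tol=0.363, Σhalf²=0.353403
  +E: nom +45.900 → Σnom=33.700; wc +0.310/-0.310 → slack +1.393/-1.341; half-tol=0.310, Σhalf²=0.449503
  +F: nom +23.300 → Σnom=57.000; wc +0.250/-0.060 → slack +1.643/-1.401; half-tol=0.155, Σhalf²=0.473528
  -G: nom -48.400 → Σnom=8.600; wc +0.400/-0.400 → slack +2.043/-1.801; half-tol=0.400, Σhalf²=0.633528
  -H: nom -32.000 → Σnom=-23.400; wc +0.210/-0.218 → slack +2.253/-2.019; half-tol=0.214, Σhalf²=0.679324
  +I: nom +41.290 → Σnom=17.890; wc +0.070/-0.368 → slack +2.323/-2.387; half-tol=0.219, Σhalf²=0.727285
Nominal = 17.890. Worst-case = [17.890 - 2.387, 17.890 + 2.323] = [15.503, 20.213]. RSS = √0.727285 = 0.853.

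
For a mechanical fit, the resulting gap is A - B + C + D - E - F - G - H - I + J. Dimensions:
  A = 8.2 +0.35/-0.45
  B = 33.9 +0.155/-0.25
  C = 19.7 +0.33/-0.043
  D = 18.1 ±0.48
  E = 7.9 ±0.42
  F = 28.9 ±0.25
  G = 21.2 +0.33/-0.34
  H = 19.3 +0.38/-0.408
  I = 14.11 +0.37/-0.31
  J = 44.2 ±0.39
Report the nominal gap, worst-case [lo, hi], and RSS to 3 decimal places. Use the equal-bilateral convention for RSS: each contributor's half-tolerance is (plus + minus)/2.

nominal=-35.110 wc=[-38.378,-31.582] rss=1.114

Stack each dimension's contribution:
  +A: nom +8.200 → Σnom=8.200; wc +0.350/-0.450 → slack +0.350/-0.450; half-tol=0.400, Σhalf²=0.160000
  -B: nom -33.900 → Σnom=-25.700; wc +0.250/-0.155 → slack +0.600/-0.605; half-tol=0.203, Σhalf²=0.201006
  +C: nom +19.700 → Σnom=-6.000; wc +0.330/-0.043 → slack +0.930/-0.648; half-tol=0.186, Σhalf²=0.235789
  +D: nom +18.100 → Σnom=12.100; wc +0.480/-0.480 → slack +1.410/-1.128; half-tol=0.480, Σhalf²=0.466189
  -E: nom -7.900 → Σnom=4.200; wc +0.420/-0.420 → slack +1.830/-1.548; half-tol=0.420, Σhalf²=0.642589
  -F: nom -28.900 → Σnom=-24.700; wc +0.250/-0.250 → slack +2.080/-1.798; half-tol=0.250, Σhalf²=0.705089
  -G: nom -21.200 → Σnom=-45.900; wc +0.340/-0.330 → slack +2.420/-2.128; half-tol=0.335, Σhalf²=0.817314
  -H: nom -19.300 → Σnom=-65.200; wc +0.408/-0.380 → slack +2.828/-2.508; half-tol=0.394, Σhalf²=0.972550
  -I: nom -14.110 → Σnom=-79.310; wc +0.310/-0.370 → slack +3.138/-2.878; half-tol=0.340, Σhalf²=1.088150
  +J: nom +44.200 → Σnom=-35.110; wc +0.390/-0.390 → slack +3.528/-3.268; half-tol=0.390, Σhalf²=1.240250
Nominal = -35.110. Worst-case = [-35.110 - 3.268, -35.110 + 3.528] = [-38.378, -31.582]. RSS = √1.240250 = 1.114.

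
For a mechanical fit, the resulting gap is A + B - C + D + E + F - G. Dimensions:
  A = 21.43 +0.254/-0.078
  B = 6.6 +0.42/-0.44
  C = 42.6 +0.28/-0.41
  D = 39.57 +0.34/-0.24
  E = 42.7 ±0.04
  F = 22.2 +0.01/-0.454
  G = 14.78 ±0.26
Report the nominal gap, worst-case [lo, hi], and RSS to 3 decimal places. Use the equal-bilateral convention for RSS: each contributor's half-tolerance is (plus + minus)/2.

nominal=75.120 wc=[73.328,76.854] rss=0.734

Stack each dimension's contribution:
  +A: nom +21.430 → Σnom=21.430; wc +0.254/-0.078 → slack +0.254/-0.078; half-tol=0.166, Σhalf²=0.027556
  +B: nom +6.600 → Σnom=28.030; wc +0.420/-0.440 → slack +0.674/-0.518; half-tol=0.430, Σhalf²=0.212456
  -C: nom -42.600 → Σnom=-14.570; wc +0.410/-0.280 → slack +1.084/-0.798; half-tol=0.345, Σhalf²=0.331481
  +D: nom +39.570 → Σnom=25.000; wc +0.340/-0.240 → slack +1.424/-1.038; half-tol=0.290, Σhalf²=0.415581
  +E: nom +42.700 → Σnom=67.700; wc +0.040/-0.040 → slack +1.464/-1.078; half-tol=0.040, Σhalf²=0.417181
  +F: nom +22.200 → Σnom=89.900; wc +0.010/-0.454 → slack +1.474/-1.532; half-tol=0.232, Σhalf²=0.471005
  -G: nom -14.780 → Σnom=75.120; wc +0.260/-0.260 → slack +1.734/-1.792; half-tol=0.260, Σhalf²=0.538605
Nominal = 75.120. Worst-case = [75.120 - 1.792, 75.120 + 1.734] = [73.328, 76.854]. RSS = √0.538605 = 0.734.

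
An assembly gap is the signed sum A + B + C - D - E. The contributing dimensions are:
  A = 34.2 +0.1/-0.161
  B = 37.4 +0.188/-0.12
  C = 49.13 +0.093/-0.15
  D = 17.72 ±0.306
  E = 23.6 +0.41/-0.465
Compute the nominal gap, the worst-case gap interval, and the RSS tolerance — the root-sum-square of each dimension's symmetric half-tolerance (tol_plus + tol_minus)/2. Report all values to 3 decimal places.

nominal=79.410 wc=[78.263,80.562] rss=0.584

Stack each dimension's contribution:
  +A: nom +34.200 → Σnom=34.200; wc +0.100/-0.161 → slack +0.100/-0.161; half-tol=0.131, Σhalf²=0.017030
  +B: nom +37.400 → Σnom=71.600; wc +0.188/-0.120 → slack +0.288/-0.281; half-tol=0.154, Σhalf²=0.040746
  +C: nom +49.130 → Σnom=120.730; wc +0.093/-0.150 → slack +0.381/-0.431; half-tol=0.121, Σhalf²=0.055508
  -D: nom -17.720 → Σnom=103.010; wc +0.306/-0.306 → slack +0.687/-0.737; half-tol=0.306, Σhalf²=0.149144
  -E: nom -23.600 → Σnom=79.410; wc +0.465/-0.410 → slack +1.152/-1.147; half-tol=0.438, Σhalf²=0.340551
Nominal = 79.410. Worst-case = [79.410 - 1.147, 79.410 + 1.152] = [78.263, 80.562]. RSS = √0.340551 = 0.584.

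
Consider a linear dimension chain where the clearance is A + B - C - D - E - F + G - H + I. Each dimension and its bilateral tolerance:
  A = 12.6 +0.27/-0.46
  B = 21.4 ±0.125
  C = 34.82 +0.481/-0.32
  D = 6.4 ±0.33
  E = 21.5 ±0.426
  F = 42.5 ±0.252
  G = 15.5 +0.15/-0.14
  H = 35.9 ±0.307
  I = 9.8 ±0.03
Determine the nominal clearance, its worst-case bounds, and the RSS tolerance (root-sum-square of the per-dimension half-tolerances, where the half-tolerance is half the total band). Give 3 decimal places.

Stack each dimension's contribution:
  +A: nom +12.600 → Σnom=12.600; wc +0.270/-0.460 → slack +0.270/-0.460; half-tol=0.365, Σhalf²=0.133225
  +B: nom +21.400 → Σnom=34.000; wc +0.125/-0.125 → slack +0.395/-0.585; half-tol=0.125, Σhalf²=0.148850
  -C: nom -34.820 → Σnom=-0.820; wc +0.320/-0.481 → slack +0.715/-1.066; half-tol=0.400, Σhalf²=0.309250
  -D: nom -6.400 → Σnom=-7.220; wc +0.330/-0.330 → slack +1.045/-1.396; half-tol=0.330, Σhalf²=0.418150
  -E: nom -21.500 → Σnom=-28.720; wc +0.426/-0.426 → slack +1.471/-1.822; half-tol=0.426, Σhalf²=0.599626
  -F: nom -42.500 → Σnom=-71.220; wc +0.252/-0.252 → slack +1.723/-2.074; half-tol=0.252, Σhalf²=0.663130
  +G: nom +15.500 → Σnom=-55.720; wc +0.150/-0.140 → slack +1.873/-2.214; half-tol=0.145, Σhalf²=0.684155
  -H: nom -35.900 → Σnom=-91.620; wc +0.307/-0.307 → slack +2.180/-2.521; half-tol=0.307, Σhalf²=0.778404
  +I: nom +9.800 → Σnom=-81.820; wc +0.030/-0.030 → slack +2.210/-2.551; half-tol=0.030, Σhalf²=0.779304
Nominal = -81.820. Worst-case = [-81.820 - 2.551, -81.820 + 2.210] = [-84.371, -79.610]. RSS = √0.779304 = 0.883.

nominal=-81.820 wc=[-84.371,-79.610] rss=0.883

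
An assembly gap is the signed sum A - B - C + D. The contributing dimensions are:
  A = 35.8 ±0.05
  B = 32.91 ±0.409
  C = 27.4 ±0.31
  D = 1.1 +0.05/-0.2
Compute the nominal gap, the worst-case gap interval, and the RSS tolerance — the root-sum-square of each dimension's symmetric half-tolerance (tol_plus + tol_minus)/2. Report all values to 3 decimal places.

Stack each dimension's contribution:
  +A: nom +35.800 → Σnom=35.800; wc +0.050/-0.050 → slack +0.050/-0.050; half-tol=0.050, Σhalf²=0.002500
  -B: nom -32.910 → Σnom=2.890; wc +0.409/-0.409 → slack +0.459/-0.459; half-tol=0.409, Σhalf²=0.169781
  -C: nom -27.400 → Σnom=-24.510; wc +0.310/-0.310 → slack +0.769/-0.769; half-tol=0.310, Σhalf²=0.265881
  +D: nom +1.100 → Σnom=-23.410; wc +0.050/-0.200 → slack +0.819/-0.969; half-tol=0.125, Σhalf²=0.281506
Nominal = -23.410. Worst-case = [-23.410 - 0.969, -23.410 + 0.819] = [-24.379, -22.591]. RSS = √0.281506 = 0.531.

nominal=-23.410 wc=[-24.379,-22.591] rss=0.531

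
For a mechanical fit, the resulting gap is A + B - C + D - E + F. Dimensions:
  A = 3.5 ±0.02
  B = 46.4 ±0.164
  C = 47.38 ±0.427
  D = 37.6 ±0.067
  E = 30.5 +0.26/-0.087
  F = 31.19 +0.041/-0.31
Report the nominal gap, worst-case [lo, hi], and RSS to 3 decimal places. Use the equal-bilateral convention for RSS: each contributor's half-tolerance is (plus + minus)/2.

Stack each dimension's contribution:
  +A: nom +3.500 → Σnom=3.500; wc +0.020/-0.020 → slack +0.020/-0.020; half-tol=0.020, Σhalf²=0.000400
  +B: nom +46.400 → Σnom=49.900; wc +0.164/-0.164 → slack +0.184/-0.184; half-tol=0.164, Σhalf²=0.027296
  -C: nom -47.380 → Σnom=2.520; wc +0.427/-0.427 → slack +0.611/-0.611; half-tol=0.427, Σhalf²=0.209625
  +D: nom +37.600 → Σnom=40.120; wc +0.067/-0.067 → slack +0.678/-0.678; half-tol=0.067, Σhalf²=0.214114
  -E: nom -30.500 → Σnom=9.620; wc +0.087/-0.260 → slack +0.765/-0.938; half-tol=0.173, Σhalf²=0.244216
  +F: nom +31.190 → Σnom=40.810; wc +0.041/-0.310 → slack +0.806/-1.248; half-tol=0.175, Σhalf²=0.275016
Nominal = 40.810. Worst-case = [40.810 - 1.248, 40.810 + 0.806] = [39.562, 41.616]. RSS = √0.275016 = 0.524.

nominal=40.810 wc=[39.562,41.616] rss=0.524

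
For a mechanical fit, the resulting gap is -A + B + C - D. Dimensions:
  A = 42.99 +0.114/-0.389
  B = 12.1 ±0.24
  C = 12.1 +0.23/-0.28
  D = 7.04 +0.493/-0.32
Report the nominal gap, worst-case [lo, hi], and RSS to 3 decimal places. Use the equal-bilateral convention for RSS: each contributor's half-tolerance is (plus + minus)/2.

nominal=-25.830 wc=[-26.957,-24.651] rss=0.593

Stack each dimension's contribution:
  -A: nom -42.990 → Σnom=-42.990; wc +0.389/-0.114 → slack +0.389/-0.114; half-tol=0.252, Σhalf²=0.063252
  +B: nom +12.100 → Σnom=-30.890; wc +0.240/-0.240 → slack +0.629/-0.354; half-tol=0.240, Σhalf²=0.120852
  +C: nom +12.100 → Σnom=-18.790; wc +0.230/-0.280 → slack +0.859/-0.634; half-tol=0.255, Σhalf²=0.185877
  -D: nom -7.040 → Σnom=-25.830; wc +0.320/-0.493 → slack +1.179/-1.127; half-tol=0.406, Σhalf²=0.351119
Nominal = -25.830. Worst-case = [-25.830 - 1.127, -25.830 + 1.179] = [-26.957, -24.651]. RSS = √0.351119 = 0.593.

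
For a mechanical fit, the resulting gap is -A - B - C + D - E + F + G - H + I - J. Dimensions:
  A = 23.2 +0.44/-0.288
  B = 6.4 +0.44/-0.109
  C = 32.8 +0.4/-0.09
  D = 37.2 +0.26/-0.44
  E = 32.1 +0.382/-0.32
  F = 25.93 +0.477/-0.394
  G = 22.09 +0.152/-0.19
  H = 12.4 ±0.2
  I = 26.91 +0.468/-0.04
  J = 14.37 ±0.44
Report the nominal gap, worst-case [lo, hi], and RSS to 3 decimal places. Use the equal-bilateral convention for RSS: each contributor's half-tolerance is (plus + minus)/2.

Stack each dimension's contribution:
  -A: nom -23.200 → Σnom=-23.200; wc +0.288/-0.440 → slack +0.288/-0.440; half-tol=0.364, Σhalf²=0.132496
  -B: nom -6.400 → Σnom=-29.600; wc +0.109/-0.440 → slack +0.397/-0.880; half-tol=0.275, Σhalf²=0.207846
  -C: nom -32.800 → Σnom=-62.400; wc +0.090/-0.400 → slack +0.487/-1.280; half-tol=0.245, Σhalf²=0.267871
  +D: nom +37.200 → Σnom=-25.200; wc +0.260/-0.440 → slack +0.747/-1.720; half-tol=0.350, Σhalf²=0.390371
  -E: nom -32.100 → Σnom=-57.300; wc +0.320/-0.382 → slack +1.067/-2.102; half-tol=0.351, Σhalf²=0.513572
  +F: nom +25.930 → Σnom=-31.370; wc +0.477/-0.394 → slack +1.544/-2.496; half-tol=0.435, Σhalf²=0.703232
  +G: nom +22.090 → Σnom=-9.280; wc +0.152/-0.190 → slack +1.696/-2.686; half-tol=0.171, Σhalf²=0.732473
  -H: nom -12.400 → Σnom=-21.680; wc +0.200/-0.200 → slack +1.896/-2.886; half-tol=0.200, Σhalf²=0.772473
  +I: nom +26.910 → Σnom=5.230; wc +0.468/-0.040 → slack +2.364/-2.926; half-tol=0.254, Σhalf²=0.836989
  -J: nom -14.370 → Σnom=-9.140; wc +0.440/-0.440 → slack +2.804/-3.366; half-tol=0.440, Σhalf²=1.030590
Nominal = -9.140. Worst-case = [-9.140 - 3.366, -9.140 + 2.804] = [-12.506, -6.336]. RSS = √1.030590 = 1.015.

nominal=-9.140 wc=[-12.506,-6.336] rss=1.015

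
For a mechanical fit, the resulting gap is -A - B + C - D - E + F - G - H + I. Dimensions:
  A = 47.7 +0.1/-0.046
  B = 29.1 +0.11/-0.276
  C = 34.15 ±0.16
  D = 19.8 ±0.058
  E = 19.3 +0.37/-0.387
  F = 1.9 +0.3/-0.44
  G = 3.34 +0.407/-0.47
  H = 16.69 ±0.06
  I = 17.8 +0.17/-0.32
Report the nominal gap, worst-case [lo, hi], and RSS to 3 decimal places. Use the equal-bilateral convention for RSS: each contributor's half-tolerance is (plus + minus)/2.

nominal=-82.080 wc=[-84.105,-80.153] rss=0.779

Stack each dimension's contribution:
  -A: nom -47.700 → Σnom=-47.700; wc +0.046/-0.100 → slack +0.046/-0.100; half-tol=0.073, Σhalf²=0.005329
  -B: nom -29.100 → Σnom=-76.800; wc +0.276/-0.110 → slack +0.322/-0.210; half-tol=0.193, Σhalf²=0.042578
  +C: nom +34.150 → Σnom=-42.650; wc +0.160/-0.160 → slack +0.482/-0.370; half-tol=0.160, Σhalf²=0.068178
  -D: nom -19.800 → Σnom=-62.450; wc +0.058/-0.058 → slack +0.540/-0.428; half-tol=0.058, Σhalf²=0.071542
  -E: nom -19.300 → Σnom=-81.750; wc +0.387/-0.370 → slack +0.927/-0.798; half-tol=0.379, Σhalf²=0.214804
  +F: nom +1.900 → Σnom=-79.850; wc +0.300/-0.440 → slack +1.227/-1.238; half-tol=0.370, Σhalf²=0.351704
  -G: nom -3.340 → Σnom=-83.190; wc +0.470/-0.407 → slack +1.697/-1.645; half-tol=0.439, Σhalf²=0.543987
  -H: nom -16.690 → Σnom=-99.880; wc +0.060/-0.060 → slack +1.757/-1.705; half-tol=0.060, Σhalf²=0.547587
  +I: nom +17.800 → Σnom=-82.080; wc +0.170/-0.320 → slack +1.927/-2.025; half-tol=0.245, Σhalf²=0.607612
Nominal = -82.080. Worst-case = [-82.080 - 2.025, -82.080 + 1.927] = [-84.105, -80.153]. RSS = √0.607612 = 0.779.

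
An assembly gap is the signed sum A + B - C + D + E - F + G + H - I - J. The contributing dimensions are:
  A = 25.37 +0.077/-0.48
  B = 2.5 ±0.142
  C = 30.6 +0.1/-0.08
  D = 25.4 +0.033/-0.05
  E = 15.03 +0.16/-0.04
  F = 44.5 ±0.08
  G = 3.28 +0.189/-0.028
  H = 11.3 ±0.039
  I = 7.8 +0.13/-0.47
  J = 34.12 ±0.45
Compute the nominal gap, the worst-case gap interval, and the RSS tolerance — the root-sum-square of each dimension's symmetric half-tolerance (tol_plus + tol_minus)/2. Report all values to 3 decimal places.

Stack each dimension's contribution:
  +A: nom +25.370 → Σnom=25.370; wc +0.077/-0.480 → slack +0.077/-0.480; half-tol=0.278, Σhalf²=0.077562
  +B: nom +2.500 → Σnom=27.870; wc +0.142/-0.142 → slack +0.219/-0.622; half-tol=0.142, Σhalf²=0.097726
  -C: nom -30.600 → Σnom=-2.730; wc +0.080/-0.100 → slack +0.299/-0.722; half-tol=0.090, Σhalf²=0.105826
  +D: nom +25.400 → Σnom=22.670; wc +0.033/-0.050 → slack +0.332/-0.772; half-tol=0.042, Σhalf²=0.107548
  +E: nom +15.030 → Σnom=37.700; wc +0.160/-0.040 → slack +0.492/-0.812; half-tol=0.100, Σhalf²=0.117548
  -F: nom -44.500 → Σnom=-6.800; wc +0.080/-0.080 → slack +0.572/-0.892; half-tol=0.080, Σhalf²=0.123948
  +G: nom +3.280 → Σnom=-3.520; wc +0.189/-0.028 → slack +0.761/-0.920; half-tol=0.108, Σhalf²=0.135721
  +H: nom +11.300 → Σnom=7.780; wc +0.039/-0.039 → slack +0.800/-0.959; half-tol=0.039, Σhalf²=0.137242
  -I: nom -7.800 → Σnom=-0.020; wc +0.470/-0.130 → slack +1.270/-1.089; half-tol=0.300, Σhalf²=0.227242
  -J: nom -34.120 → Σnom=-34.140; wc +0.450/-0.450 → slack +1.720/-1.539; half-tol=0.450, Σhalf²=0.429742
Nominal = -34.140. Worst-case = [-34.140 - 1.539, -34.140 + 1.720] = [-35.679, -32.420]. RSS = √0.429742 = 0.656.

nominal=-34.140 wc=[-35.679,-32.420] rss=0.656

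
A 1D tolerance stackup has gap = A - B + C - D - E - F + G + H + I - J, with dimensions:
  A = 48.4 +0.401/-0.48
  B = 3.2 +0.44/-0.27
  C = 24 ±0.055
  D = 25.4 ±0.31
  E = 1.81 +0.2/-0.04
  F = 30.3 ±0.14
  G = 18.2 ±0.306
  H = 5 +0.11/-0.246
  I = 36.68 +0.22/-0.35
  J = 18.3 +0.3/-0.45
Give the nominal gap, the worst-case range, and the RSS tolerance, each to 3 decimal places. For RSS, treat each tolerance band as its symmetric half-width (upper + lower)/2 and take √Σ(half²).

Stack each dimension's contribution:
  +A: nom +48.400 → Σnom=48.400; wc +0.401/-0.480 → slack +0.401/-0.480; half-tol=0.441, Σhalf²=0.194040
  -B: nom -3.200 → Σnom=45.200; wc +0.270/-0.440 → slack +0.671/-0.920; half-tol=0.355, Σhalf²=0.320065
  +C: nom +24.000 → Σnom=69.200; wc +0.055/-0.055 → slack +0.726/-0.975; half-tol=0.055, Σhalf²=0.323090
  -D: nom -25.400 → Σnom=43.800; wc +0.310/-0.310 → slack +1.036/-1.285; half-tol=0.310, Σhalf²=0.419190
  -E: nom -1.810 → Σnom=41.990; wc +0.040/-0.200 → slack +1.076/-1.485; half-tol=0.120, Σhalf²=0.433590
  -F: nom -30.300 → Σnom=11.690; wc +0.140/-0.140 → slack +1.216/-1.625; half-tol=0.140, Σhalf²=0.453190
  +G: nom +18.200 → Σnom=29.890; wc +0.306/-0.306 → slack +1.522/-1.931; half-tol=0.306, Σhalf²=0.546826
  +H: nom +5.000 → Σnom=34.890; wc +0.110/-0.246 → slack +1.632/-2.177; half-tol=0.178, Σhalf²=0.578510
  +I: nom +36.680 → Σnom=71.570; wc +0.220/-0.350 → slack +1.852/-2.527; half-tol=0.285, Σhalf²=0.659735
  -J: nom -18.300 → Σnom=53.270; wc +0.450/-0.300 → slack +2.302/-2.827; half-tol=0.375, Σhalf²=0.800360
Nominal = 53.270. Worst-case = [53.270 - 2.827, 53.270 + 2.302] = [50.443, 55.572]. RSS = √0.800360 = 0.895.

nominal=53.270 wc=[50.443,55.572] rss=0.895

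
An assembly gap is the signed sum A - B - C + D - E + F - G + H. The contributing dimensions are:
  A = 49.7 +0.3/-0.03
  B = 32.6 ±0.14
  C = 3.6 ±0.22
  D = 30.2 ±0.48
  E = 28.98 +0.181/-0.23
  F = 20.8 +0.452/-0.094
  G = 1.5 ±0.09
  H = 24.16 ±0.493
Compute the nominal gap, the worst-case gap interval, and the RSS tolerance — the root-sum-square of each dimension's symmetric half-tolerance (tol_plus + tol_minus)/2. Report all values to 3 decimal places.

nominal=58.180 wc=[56.452,60.585] rss=0.833

Stack each dimension's contribution:
  +A: nom +49.700 → Σnom=49.700; wc +0.300/-0.030 → slack +0.300/-0.030; half-tol=0.165, Σhalf²=0.027225
  -B: nom -32.600 → Σnom=17.100; wc +0.140/-0.140 → slack +0.440/-0.170; half-tol=0.140, Σhalf²=0.046825
  -C: nom -3.600 → Σnom=13.500; wc +0.220/-0.220 → slack +0.660/-0.390; half-tol=0.220, Σhalf²=0.095225
  +D: nom +30.200 → Σnom=43.700; wc +0.480/-0.480 → slack +1.140/-0.870; half-tol=0.480, Σhalf²=0.325625
  -E: nom -28.980 → Σnom=14.720; wc +0.230/-0.181 → slack +1.370/-1.051; half-tol=0.206, Σhalf²=0.367855
  +F: nom +20.800 → Σnom=35.520; wc +0.452/-0.094 → slack +1.822/-1.145; half-tol=0.273, Σhalf²=0.442384
  -G: nom -1.500 → Σnom=34.020; wc +0.090/-0.090 → slack +1.912/-1.235; half-tol=0.090, Σhalf²=0.450484
  +H: nom +24.160 → Σnom=58.180; wc +0.493/-0.493 → slack +2.405/-1.728; half-tol=0.493, Σhalf²=0.693533
Nominal = 58.180. Worst-case = [58.180 - 1.728, 58.180 + 2.405] = [56.452, 60.585]. RSS = √0.693533 = 0.833.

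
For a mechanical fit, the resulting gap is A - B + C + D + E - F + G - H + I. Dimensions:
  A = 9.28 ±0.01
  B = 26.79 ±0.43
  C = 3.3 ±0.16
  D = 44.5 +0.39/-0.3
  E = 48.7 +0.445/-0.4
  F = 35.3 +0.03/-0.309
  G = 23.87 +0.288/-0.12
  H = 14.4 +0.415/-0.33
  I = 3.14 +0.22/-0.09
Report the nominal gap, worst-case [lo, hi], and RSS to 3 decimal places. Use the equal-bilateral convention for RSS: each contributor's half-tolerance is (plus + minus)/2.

Stack each dimension's contribution:
  +A: nom +9.280 → Σnom=9.280; wc +0.010/-0.010 → slack +0.010/-0.010; half-tol=0.010, Σhalf²=0.000100
  -B: nom -26.790 → Σnom=-17.510; wc +0.430/-0.430 → slack +0.440/-0.440; half-tol=0.430, Σhalf²=0.185000
  +C: nom +3.300 → Σnom=-14.210; wc +0.160/-0.160 → slack +0.600/-0.600; half-tol=0.160, Σhalf²=0.210600
  +D: nom +44.500 → Σnom=30.290; wc +0.390/-0.300 → slack +0.990/-0.900; half-tol=0.345, Σhalf²=0.329625
  +E: nom +48.700 → Σnom=78.990; wc +0.445/-0.400 → slack +1.435/-1.300; half-tol=0.422, Σhalf²=0.508131
  -F: nom -35.300 → Σnom=43.690; wc +0.309/-0.030 → slack +1.744/-1.330; half-tol=0.169, Σhalf²=0.536861
  +G: nom +23.870 → Σnom=67.560; wc +0.288/-0.120 → slack +2.032/-1.450; half-tol=0.204, Σhalf²=0.578477
  -H: nom -14.400 → Σnom=53.160; wc +0.330/-0.415 → slack +2.362/-1.865; half-tol=0.372, Σhalf²=0.717234
  +I: nom +3.140 → Σnom=56.300; wc +0.220/-0.090 → slack +2.582/-1.955; half-tol=0.155, Σhalf²=0.741259
Nominal = 56.300. Worst-case = [56.300 - 1.955, 56.300 + 2.582] = [54.345, 58.882]. RSS = √0.741259 = 0.861.

nominal=56.300 wc=[54.345,58.882] rss=0.861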